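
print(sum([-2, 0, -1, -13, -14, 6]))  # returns -24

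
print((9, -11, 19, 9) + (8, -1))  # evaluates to (9, -11, 19, 9, 8, -1)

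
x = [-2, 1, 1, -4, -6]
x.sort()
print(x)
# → [-6, -4, -2, 1, 1]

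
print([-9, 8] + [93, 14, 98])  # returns [-9, 8, 93, 14, 98]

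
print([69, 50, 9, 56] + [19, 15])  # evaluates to [69, 50, 9, 56, 19, 15]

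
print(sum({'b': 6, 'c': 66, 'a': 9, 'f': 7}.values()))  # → 88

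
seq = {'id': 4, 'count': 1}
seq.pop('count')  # 1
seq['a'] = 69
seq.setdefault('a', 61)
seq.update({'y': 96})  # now {'id': 4, 'a': 69, 'y': 96}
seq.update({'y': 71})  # {'id': 4, 'a': 69, 'y': 71}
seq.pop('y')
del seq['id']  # {'a': 69}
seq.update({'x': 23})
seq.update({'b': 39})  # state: {'a': 69, 'x': 23, 'b': 39}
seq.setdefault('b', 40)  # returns 39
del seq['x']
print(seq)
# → {'a': 69, 'b': 39}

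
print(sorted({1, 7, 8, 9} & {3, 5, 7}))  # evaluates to [7]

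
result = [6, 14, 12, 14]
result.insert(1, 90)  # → [6, 90, 14, 12, 14]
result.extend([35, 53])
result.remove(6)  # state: [90, 14, 12, 14, 35, 53]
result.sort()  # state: [12, 14, 14, 35, 53, 90]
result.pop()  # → 90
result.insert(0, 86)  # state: [86, 12, 14, 14, 35, 53]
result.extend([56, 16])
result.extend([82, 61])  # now [86, 12, 14, 14, 35, 53, 56, 16, 82, 61]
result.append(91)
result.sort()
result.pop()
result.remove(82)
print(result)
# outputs [12, 14, 14, 16, 35, 53, 56, 61, 86]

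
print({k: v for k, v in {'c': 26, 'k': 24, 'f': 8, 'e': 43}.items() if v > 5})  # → {'c': 26, 'k': 24, 'f': 8, 'e': 43}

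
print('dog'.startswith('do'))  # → True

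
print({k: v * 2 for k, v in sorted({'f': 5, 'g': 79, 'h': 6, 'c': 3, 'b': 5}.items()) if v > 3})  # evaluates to {'b': 10, 'f': 10, 'g': 158, 'h': 12}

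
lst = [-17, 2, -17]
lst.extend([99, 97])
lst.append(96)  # [-17, 2, -17, 99, 97, 96]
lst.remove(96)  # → [-17, 2, -17, 99, 97]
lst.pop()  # 97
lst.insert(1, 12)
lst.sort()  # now [-17, -17, 2, 12, 99]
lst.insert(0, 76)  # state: [76, -17, -17, 2, 12, 99]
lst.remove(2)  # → [76, -17, -17, 12, 99]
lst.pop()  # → 99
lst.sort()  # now [-17, -17, 12, 76]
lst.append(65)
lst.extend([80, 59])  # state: [-17, -17, 12, 76, 65, 80, 59]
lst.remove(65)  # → [-17, -17, 12, 76, 80, 59]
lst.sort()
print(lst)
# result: [-17, -17, 12, 59, 76, 80]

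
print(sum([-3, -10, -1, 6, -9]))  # -17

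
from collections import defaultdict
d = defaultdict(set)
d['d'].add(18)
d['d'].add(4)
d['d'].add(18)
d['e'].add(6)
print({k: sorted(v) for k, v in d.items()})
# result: {'d': [4, 18], 'e': [6]}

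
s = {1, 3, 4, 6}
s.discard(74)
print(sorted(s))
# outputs [1, 3, 4, 6]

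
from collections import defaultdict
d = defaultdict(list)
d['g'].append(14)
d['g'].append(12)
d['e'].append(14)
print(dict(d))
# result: {'g': [14, 12], 'e': [14]}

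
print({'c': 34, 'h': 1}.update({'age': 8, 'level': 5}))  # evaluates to None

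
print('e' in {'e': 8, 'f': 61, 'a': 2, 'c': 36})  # True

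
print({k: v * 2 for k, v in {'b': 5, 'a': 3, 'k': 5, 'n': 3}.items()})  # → {'b': 10, 'a': 6, 'k': 10, 'n': 6}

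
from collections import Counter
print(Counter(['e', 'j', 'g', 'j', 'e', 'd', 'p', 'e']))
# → Counter({'e': 3, 'j': 2, 'g': 1, 'd': 1, 'p': 1})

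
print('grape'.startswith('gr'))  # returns True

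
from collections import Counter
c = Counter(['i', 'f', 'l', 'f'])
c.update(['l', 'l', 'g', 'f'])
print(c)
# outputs Counter({'f': 3, 'l': 3, 'i': 1, 'g': 1})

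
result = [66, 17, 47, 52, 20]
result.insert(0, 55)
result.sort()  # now [17, 20, 47, 52, 55, 66]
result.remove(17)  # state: [20, 47, 52, 55, 66]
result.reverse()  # [66, 55, 52, 47, 20]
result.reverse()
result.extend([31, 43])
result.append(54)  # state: [20, 47, 52, 55, 66, 31, 43, 54]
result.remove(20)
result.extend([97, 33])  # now [47, 52, 55, 66, 31, 43, 54, 97, 33]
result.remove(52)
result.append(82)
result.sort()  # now [31, 33, 43, 47, 54, 55, 66, 82, 97]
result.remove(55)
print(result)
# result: [31, 33, 43, 47, 54, 66, 82, 97]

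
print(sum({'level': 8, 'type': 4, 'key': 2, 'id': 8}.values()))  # 22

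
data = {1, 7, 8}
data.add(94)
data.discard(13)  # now {1, 7, 8, 94}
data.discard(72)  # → {1, 7, 8, 94}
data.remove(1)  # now {7, 8, 94}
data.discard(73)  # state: {7, 8, 94}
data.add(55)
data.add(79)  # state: {7, 8, 55, 79, 94}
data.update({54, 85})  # {7, 8, 54, 55, 79, 85, 94}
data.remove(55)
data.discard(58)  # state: {7, 8, 54, 79, 85, 94}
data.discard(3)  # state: {7, 8, 54, 79, 85, 94}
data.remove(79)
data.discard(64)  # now {7, 8, 54, 85, 94}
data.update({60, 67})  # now {7, 8, 54, 60, 67, 85, 94}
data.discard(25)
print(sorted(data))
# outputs [7, 8, 54, 60, 67, 85, 94]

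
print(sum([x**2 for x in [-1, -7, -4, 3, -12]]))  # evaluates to 219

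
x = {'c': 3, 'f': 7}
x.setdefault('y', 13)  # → 13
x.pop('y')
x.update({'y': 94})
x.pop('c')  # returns 3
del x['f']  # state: {'y': 94}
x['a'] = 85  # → {'y': 94, 'a': 85}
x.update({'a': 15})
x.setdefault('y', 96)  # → 94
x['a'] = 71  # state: {'y': 94, 'a': 71}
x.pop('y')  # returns 94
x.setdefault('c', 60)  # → 60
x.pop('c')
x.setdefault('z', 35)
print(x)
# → {'a': 71, 'z': 35}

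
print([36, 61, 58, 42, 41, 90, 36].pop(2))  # 58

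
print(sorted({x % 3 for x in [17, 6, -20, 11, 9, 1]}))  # [0, 1, 2]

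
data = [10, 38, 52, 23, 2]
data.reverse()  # [2, 23, 52, 38, 10]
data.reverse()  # [10, 38, 52, 23, 2]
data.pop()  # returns 2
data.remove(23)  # [10, 38, 52]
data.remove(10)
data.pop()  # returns 52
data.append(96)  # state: [38, 96]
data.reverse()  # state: [96, 38]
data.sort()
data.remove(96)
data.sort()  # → [38]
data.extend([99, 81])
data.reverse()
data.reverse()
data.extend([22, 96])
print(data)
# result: [38, 99, 81, 22, 96]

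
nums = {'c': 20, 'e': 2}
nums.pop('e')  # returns 2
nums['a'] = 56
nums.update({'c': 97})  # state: {'c': 97, 'a': 56}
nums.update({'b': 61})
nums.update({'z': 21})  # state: {'c': 97, 'a': 56, 'b': 61, 'z': 21}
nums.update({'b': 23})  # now {'c': 97, 'a': 56, 'b': 23, 'z': 21}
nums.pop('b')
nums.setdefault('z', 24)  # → 21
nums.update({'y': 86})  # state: {'c': 97, 'a': 56, 'z': 21, 'y': 86}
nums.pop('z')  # 21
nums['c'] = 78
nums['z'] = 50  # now {'c': 78, 'a': 56, 'y': 86, 'z': 50}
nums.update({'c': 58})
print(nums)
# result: {'c': 58, 'a': 56, 'y': 86, 'z': 50}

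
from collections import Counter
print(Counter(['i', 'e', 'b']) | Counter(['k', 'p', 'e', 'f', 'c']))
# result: Counter({'i': 1, 'e': 1, 'b': 1, 'k': 1, 'p': 1, 'f': 1, 'c': 1})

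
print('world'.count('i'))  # 0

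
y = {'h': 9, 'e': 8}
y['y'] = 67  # {'h': 9, 'e': 8, 'y': 67}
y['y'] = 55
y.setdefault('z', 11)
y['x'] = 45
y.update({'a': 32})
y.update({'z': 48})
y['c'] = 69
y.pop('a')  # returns 32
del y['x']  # {'h': 9, 'e': 8, 'y': 55, 'z': 48, 'c': 69}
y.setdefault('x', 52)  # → 52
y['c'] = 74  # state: {'h': 9, 'e': 8, 'y': 55, 'z': 48, 'c': 74, 'x': 52}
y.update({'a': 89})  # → {'h': 9, 'e': 8, 'y': 55, 'z': 48, 'c': 74, 'x': 52, 'a': 89}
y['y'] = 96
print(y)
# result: {'h': 9, 'e': 8, 'y': 96, 'z': 48, 'c': 74, 'x': 52, 'a': 89}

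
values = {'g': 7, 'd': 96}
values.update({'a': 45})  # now {'g': 7, 'd': 96, 'a': 45}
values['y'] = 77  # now {'g': 7, 'd': 96, 'a': 45, 'y': 77}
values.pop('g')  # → 7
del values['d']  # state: {'a': 45, 'y': 77}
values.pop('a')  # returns 45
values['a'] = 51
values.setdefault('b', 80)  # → 80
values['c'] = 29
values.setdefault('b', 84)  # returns 80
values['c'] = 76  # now {'y': 77, 'a': 51, 'b': 80, 'c': 76}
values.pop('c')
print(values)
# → {'y': 77, 'a': 51, 'b': 80}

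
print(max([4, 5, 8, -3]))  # 8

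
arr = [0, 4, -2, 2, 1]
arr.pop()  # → 1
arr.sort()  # [-2, 0, 2, 4]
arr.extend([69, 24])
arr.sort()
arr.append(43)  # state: [-2, 0, 2, 4, 24, 69, 43]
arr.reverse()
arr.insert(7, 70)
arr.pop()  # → 70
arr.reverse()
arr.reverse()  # [43, 69, 24, 4, 2, 0, -2]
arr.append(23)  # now [43, 69, 24, 4, 2, 0, -2, 23]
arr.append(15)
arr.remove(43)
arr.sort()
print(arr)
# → [-2, 0, 2, 4, 15, 23, 24, 69]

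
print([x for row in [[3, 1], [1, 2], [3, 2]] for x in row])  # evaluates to [3, 1, 1, 2, 3, 2]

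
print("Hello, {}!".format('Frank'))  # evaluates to Hello, Frank!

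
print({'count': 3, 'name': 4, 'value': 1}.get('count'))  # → 3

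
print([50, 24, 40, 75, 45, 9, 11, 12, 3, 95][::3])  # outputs [50, 75, 11, 95]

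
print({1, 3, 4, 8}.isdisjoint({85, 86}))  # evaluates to True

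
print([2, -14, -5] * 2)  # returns [2, -14, -5, 2, -14, -5]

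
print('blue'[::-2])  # el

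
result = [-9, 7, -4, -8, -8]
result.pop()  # -8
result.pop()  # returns -8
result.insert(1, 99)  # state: [-9, 99, 7, -4]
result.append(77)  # [-9, 99, 7, -4, 77]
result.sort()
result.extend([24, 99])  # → [-9, -4, 7, 77, 99, 24, 99]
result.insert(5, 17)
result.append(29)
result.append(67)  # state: [-9, -4, 7, 77, 99, 17, 24, 99, 29, 67]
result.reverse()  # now [67, 29, 99, 24, 17, 99, 77, 7, -4, -9]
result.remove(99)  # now [67, 29, 24, 17, 99, 77, 7, -4, -9]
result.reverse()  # [-9, -4, 7, 77, 99, 17, 24, 29, 67]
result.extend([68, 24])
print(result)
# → [-9, -4, 7, 77, 99, 17, 24, 29, 67, 68, 24]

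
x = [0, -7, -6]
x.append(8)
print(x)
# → [0, -7, -6, 8]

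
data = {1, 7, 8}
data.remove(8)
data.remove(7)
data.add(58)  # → {1, 58}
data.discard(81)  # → {1, 58}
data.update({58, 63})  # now {1, 58, 63}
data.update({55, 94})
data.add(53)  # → {1, 53, 55, 58, 63, 94}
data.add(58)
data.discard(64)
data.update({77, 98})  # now {1, 53, 55, 58, 63, 77, 94, 98}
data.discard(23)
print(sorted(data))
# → [1, 53, 55, 58, 63, 77, 94, 98]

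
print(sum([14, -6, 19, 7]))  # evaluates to 34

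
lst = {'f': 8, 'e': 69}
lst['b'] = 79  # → {'f': 8, 'e': 69, 'b': 79}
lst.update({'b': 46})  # {'f': 8, 'e': 69, 'b': 46}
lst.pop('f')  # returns 8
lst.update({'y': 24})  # {'e': 69, 'b': 46, 'y': 24}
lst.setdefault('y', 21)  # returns 24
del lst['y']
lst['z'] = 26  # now {'e': 69, 'b': 46, 'z': 26}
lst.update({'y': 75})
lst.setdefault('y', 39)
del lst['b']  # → {'e': 69, 'z': 26, 'y': 75}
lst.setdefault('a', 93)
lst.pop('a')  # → 93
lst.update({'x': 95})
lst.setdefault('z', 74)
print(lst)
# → {'e': 69, 'z': 26, 'y': 75, 'x': 95}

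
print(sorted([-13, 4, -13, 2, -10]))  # [-13, -13, -10, 2, 4]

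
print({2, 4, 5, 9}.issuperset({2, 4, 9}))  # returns True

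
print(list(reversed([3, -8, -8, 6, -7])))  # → [-7, 6, -8, -8, 3]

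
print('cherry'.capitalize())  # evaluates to Cherry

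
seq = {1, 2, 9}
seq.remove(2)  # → {1, 9}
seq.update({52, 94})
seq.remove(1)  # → {9, 52, 94}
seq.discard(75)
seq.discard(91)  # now {9, 52, 94}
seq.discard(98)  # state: {9, 52, 94}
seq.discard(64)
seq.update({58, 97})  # {9, 52, 58, 94, 97}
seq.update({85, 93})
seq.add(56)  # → {9, 52, 56, 58, 85, 93, 94, 97}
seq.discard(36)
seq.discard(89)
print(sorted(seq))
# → [9, 52, 56, 58, 85, 93, 94, 97]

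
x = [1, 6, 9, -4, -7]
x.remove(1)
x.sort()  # [-7, -4, 6, 9]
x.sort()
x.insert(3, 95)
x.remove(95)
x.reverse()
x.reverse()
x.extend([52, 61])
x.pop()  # 61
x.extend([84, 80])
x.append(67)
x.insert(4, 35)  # [-7, -4, 6, 9, 35, 52, 84, 80, 67]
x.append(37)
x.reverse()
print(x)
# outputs [37, 67, 80, 84, 52, 35, 9, 6, -4, -7]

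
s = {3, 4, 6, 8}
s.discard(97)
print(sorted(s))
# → [3, 4, 6, 8]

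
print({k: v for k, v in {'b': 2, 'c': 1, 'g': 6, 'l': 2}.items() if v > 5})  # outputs {'g': 6}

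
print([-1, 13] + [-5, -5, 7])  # [-1, 13, -5, -5, 7]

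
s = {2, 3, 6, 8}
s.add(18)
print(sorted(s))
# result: [2, 3, 6, 8, 18]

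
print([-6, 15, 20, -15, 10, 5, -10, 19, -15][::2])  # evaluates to [-6, 20, 10, -10, -15]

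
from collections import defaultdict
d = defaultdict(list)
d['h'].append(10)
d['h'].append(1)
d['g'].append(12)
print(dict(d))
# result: {'h': [10, 1], 'g': [12]}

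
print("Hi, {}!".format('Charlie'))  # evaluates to Hi, Charlie!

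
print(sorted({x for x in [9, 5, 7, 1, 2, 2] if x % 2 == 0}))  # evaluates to [2]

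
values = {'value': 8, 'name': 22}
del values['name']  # {'value': 8}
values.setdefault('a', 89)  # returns 89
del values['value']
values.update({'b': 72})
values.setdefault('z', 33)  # 33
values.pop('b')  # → 72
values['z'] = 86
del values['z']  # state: {'a': 89}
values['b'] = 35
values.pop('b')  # 35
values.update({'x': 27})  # {'a': 89, 'x': 27}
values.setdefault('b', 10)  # 10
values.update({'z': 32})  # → {'a': 89, 'x': 27, 'b': 10, 'z': 32}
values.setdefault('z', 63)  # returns 32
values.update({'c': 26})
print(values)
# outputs {'a': 89, 'x': 27, 'b': 10, 'z': 32, 'c': 26}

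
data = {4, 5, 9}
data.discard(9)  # {4, 5}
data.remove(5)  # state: {4}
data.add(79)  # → {4, 79}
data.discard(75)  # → {4, 79}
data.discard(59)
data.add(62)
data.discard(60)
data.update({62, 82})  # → {4, 62, 79, 82}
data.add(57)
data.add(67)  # {4, 57, 62, 67, 79, 82}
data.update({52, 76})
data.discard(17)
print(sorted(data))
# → [4, 52, 57, 62, 67, 76, 79, 82]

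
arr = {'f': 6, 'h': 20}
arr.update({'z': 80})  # {'f': 6, 'h': 20, 'z': 80}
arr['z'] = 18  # {'f': 6, 'h': 20, 'z': 18}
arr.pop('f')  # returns 6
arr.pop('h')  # 20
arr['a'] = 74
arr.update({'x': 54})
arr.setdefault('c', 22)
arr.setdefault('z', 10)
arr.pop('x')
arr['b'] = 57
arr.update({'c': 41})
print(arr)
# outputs {'z': 18, 'a': 74, 'c': 41, 'b': 57}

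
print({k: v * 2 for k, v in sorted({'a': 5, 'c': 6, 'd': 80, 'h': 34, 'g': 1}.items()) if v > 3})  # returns {'a': 10, 'c': 12, 'd': 160, 'h': 68}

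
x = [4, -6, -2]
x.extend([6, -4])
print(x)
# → [4, -6, -2, 6, -4]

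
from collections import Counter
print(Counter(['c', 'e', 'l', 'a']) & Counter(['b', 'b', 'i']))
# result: Counter()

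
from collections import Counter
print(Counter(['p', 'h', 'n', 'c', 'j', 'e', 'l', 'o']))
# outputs Counter({'p': 1, 'h': 1, 'n': 1, 'c': 1, 'j': 1, 'e': 1, 'l': 1, 'o': 1})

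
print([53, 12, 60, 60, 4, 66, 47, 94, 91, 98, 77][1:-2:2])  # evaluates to [12, 60, 66, 94]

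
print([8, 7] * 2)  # [8, 7, 8, 7]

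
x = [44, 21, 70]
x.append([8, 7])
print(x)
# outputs [44, 21, 70, [8, 7]]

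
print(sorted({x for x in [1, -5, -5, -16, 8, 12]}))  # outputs [-16, -5, 1, 8, 12]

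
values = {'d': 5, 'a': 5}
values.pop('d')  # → 5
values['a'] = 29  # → {'a': 29}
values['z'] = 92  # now {'a': 29, 'z': 92}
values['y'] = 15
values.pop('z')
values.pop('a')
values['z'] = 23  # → {'y': 15, 'z': 23}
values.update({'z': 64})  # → {'y': 15, 'z': 64}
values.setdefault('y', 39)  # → 15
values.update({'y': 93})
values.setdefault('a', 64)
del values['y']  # {'z': 64, 'a': 64}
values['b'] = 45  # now {'z': 64, 'a': 64, 'b': 45}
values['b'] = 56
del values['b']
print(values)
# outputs {'z': 64, 'a': 64}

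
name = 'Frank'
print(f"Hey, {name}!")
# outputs Hey, Frank!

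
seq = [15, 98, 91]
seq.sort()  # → [15, 91, 98]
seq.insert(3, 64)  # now [15, 91, 98, 64]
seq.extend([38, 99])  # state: [15, 91, 98, 64, 38, 99]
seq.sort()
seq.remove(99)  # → [15, 38, 64, 91, 98]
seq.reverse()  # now [98, 91, 64, 38, 15]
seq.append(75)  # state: [98, 91, 64, 38, 15, 75]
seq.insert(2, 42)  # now [98, 91, 42, 64, 38, 15, 75]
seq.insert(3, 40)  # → [98, 91, 42, 40, 64, 38, 15, 75]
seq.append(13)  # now [98, 91, 42, 40, 64, 38, 15, 75, 13]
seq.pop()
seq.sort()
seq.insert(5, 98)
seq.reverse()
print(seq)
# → [98, 91, 75, 98, 64, 42, 40, 38, 15]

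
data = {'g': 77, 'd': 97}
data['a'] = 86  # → {'g': 77, 'd': 97, 'a': 86}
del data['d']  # {'g': 77, 'a': 86}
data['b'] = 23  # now {'g': 77, 'a': 86, 'b': 23}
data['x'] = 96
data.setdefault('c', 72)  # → 72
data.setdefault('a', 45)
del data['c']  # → {'g': 77, 'a': 86, 'b': 23, 'x': 96}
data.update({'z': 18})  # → {'g': 77, 'a': 86, 'b': 23, 'x': 96, 'z': 18}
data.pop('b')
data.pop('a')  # 86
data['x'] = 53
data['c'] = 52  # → {'g': 77, 'x': 53, 'z': 18, 'c': 52}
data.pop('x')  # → 53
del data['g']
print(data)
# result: {'z': 18, 'c': 52}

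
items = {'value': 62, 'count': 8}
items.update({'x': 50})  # {'value': 62, 'count': 8, 'x': 50}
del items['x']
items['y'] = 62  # {'value': 62, 'count': 8, 'y': 62}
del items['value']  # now {'count': 8, 'y': 62}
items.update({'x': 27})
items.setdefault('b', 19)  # 19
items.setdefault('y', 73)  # 62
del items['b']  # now {'count': 8, 'y': 62, 'x': 27}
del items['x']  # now {'count': 8, 'y': 62}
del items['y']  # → {'count': 8}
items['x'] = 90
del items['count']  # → {'x': 90}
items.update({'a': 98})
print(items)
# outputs {'x': 90, 'a': 98}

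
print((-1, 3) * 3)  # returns (-1, 3, -1, 3, -1, 3)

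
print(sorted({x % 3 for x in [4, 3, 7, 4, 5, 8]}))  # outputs [0, 1, 2]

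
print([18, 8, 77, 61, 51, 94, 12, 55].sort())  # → None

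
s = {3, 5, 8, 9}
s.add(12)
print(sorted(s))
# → [3, 5, 8, 9, 12]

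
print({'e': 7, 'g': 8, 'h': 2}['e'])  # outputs 7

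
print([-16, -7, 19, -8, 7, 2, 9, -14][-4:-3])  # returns [7]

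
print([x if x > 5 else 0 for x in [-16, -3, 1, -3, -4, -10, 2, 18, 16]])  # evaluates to [0, 0, 0, 0, 0, 0, 0, 18, 16]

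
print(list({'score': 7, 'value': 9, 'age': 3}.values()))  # [7, 9, 3]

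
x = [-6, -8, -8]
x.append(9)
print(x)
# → [-6, -8, -8, 9]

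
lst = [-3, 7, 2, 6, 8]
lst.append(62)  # [-3, 7, 2, 6, 8, 62]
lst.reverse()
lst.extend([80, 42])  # [62, 8, 6, 2, 7, -3, 80, 42]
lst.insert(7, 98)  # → [62, 8, 6, 2, 7, -3, 80, 98, 42]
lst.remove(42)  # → [62, 8, 6, 2, 7, -3, 80, 98]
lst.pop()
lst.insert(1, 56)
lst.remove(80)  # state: [62, 56, 8, 6, 2, 7, -3]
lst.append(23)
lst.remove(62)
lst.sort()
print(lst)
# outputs [-3, 2, 6, 7, 8, 23, 56]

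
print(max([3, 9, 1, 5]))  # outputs 9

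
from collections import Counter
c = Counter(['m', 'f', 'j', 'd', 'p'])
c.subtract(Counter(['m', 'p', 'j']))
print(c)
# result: Counter({'f': 1, 'd': 1, 'm': 0, 'j': 0, 'p': 0})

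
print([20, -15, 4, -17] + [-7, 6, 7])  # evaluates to [20, -15, 4, -17, -7, 6, 7]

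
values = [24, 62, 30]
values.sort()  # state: [24, 30, 62]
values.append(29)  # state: [24, 30, 62, 29]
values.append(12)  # [24, 30, 62, 29, 12]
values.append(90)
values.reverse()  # [90, 12, 29, 62, 30, 24]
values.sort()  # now [12, 24, 29, 30, 62, 90]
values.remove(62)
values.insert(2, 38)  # [12, 24, 38, 29, 30, 90]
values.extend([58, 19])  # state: [12, 24, 38, 29, 30, 90, 58, 19]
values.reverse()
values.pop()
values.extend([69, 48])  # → [19, 58, 90, 30, 29, 38, 24, 69, 48]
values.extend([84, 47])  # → [19, 58, 90, 30, 29, 38, 24, 69, 48, 84, 47]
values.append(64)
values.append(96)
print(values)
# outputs [19, 58, 90, 30, 29, 38, 24, 69, 48, 84, 47, 64, 96]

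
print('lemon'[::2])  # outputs lmn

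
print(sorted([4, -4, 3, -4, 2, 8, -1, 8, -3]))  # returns [-4, -4, -3, -1, 2, 3, 4, 8, 8]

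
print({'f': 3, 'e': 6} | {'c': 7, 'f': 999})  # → {'f': 999, 'e': 6, 'c': 7}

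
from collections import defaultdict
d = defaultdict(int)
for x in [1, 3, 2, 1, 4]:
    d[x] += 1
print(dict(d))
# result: {1: 2, 3: 1, 2: 1, 4: 1}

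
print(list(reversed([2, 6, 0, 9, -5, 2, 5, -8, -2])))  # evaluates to [-2, -8, 5, 2, -5, 9, 0, 6, 2]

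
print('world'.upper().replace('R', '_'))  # WO_LD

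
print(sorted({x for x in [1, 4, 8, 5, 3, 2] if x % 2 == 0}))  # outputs [2, 4, 8]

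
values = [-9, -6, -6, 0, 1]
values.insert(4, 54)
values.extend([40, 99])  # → [-9, -6, -6, 0, 54, 1, 40, 99]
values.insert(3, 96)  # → [-9, -6, -6, 96, 0, 54, 1, 40, 99]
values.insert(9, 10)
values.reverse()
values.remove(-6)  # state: [10, 99, 40, 1, 54, 0, 96, -6, -9]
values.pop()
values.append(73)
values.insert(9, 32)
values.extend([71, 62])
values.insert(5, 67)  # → [10, 99, 40, 1, 54, 67, 0, 96, -6, 73, 32, 71, 62]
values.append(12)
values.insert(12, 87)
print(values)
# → [10, 99, 40, 1, 54, 67, 0, 96, -6, 73, 32, 71, 87, 62, 12]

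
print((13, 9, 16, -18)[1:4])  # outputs (9, 16, -18)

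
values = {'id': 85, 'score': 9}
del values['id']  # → {'score': 9}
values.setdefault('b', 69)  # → 69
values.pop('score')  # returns 9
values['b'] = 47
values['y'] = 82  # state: {'b': 47, 'y': 82}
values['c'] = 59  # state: {'b': 47, 'y': 82, 'c': 59}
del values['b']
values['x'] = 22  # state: {'y': 82, 'c': 59, 'x': 22}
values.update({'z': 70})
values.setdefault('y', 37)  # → 82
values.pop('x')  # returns 22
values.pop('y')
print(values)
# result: {'c': 59, 'z': 70}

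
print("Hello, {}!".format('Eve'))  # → Hello, Eve!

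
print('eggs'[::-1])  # sgge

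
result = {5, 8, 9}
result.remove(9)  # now {5, 8}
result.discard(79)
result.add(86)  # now {5, 8, 86}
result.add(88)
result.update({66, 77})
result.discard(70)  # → {5, 8, 66, 77, 86, 88}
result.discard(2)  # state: {5, 8, 66, 77, 86, 88}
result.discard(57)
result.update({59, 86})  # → {5, 8, 59, 66, 77, 86, 88}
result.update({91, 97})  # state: {5, 8, 59, 66, 77, 86, 88, 91, 97}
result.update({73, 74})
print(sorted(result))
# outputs [5, 8, 59, 66, 73, 74, 77, 86, 88, 91, 97]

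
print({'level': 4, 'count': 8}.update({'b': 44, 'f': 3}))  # None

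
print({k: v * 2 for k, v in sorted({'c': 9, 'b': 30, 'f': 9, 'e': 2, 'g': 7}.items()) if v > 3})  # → {'b': 60, 'c': 18, 'f': 18, 'g': 14}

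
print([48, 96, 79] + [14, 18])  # [48, 96, 79, 14, 18]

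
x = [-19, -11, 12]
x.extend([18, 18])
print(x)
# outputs [-19, -11, 12, 18, 18]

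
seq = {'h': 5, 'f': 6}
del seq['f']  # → {'h': 5}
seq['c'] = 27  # {'h': 5, 'c': 27}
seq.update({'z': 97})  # {'h': 5, 'c': 27, 'z': 97}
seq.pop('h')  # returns 5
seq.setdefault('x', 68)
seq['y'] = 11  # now {'c': 27, 'z': 97, 'x': 68, 'y': 11}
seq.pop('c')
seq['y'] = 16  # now {'z': 97, 'x': 68, 'y': 16}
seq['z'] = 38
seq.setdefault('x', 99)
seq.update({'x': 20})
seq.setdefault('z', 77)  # 38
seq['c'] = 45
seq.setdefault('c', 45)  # 45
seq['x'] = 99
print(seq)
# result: {'z': 38, 'x': 99, 'y': 16, 'c': 45}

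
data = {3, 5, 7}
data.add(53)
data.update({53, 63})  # {3, 5, 7, 53, 63}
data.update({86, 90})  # {3, 5, 7, 53, 63, 86, 90}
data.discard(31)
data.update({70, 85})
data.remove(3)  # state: {5, 7, 53, 63, 70, 85, 86, 90}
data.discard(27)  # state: {5, 7, 53, 63, 70, 85, 86, 90}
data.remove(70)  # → {5, 7, 53, 63, 85, 86, 90}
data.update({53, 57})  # {5, 7, 53, 57, 63, 85, 86, 90}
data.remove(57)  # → {5, 7, 53, 63, 85, 86, 90}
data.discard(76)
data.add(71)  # {5, 7, 53, 63, 71, 85, 86, 90}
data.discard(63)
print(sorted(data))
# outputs [5, 7, 53, 71, 85, 86, 90]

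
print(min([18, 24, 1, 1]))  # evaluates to 1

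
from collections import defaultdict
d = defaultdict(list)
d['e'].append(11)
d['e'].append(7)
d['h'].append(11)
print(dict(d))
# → {'e': [11, 7], 'h': [11]}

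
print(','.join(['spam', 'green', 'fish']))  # spam,green,fish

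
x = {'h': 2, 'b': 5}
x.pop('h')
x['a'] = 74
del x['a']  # {'b': 5}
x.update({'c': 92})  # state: {'b': 5, 'c': 92}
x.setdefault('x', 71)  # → 71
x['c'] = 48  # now {'b': 5, 'c': 48, 'x': 71}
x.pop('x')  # 71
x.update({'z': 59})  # {'b': 5, 'c': 48, 'z': 59}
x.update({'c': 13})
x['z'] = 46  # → {'b': 5, 'c': 13, 'z': 46}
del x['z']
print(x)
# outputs {'b': 5, 'c': 13}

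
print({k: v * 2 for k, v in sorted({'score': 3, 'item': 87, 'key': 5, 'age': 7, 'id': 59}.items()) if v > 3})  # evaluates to {'age': 14, 'id': 118, 'item': 174, 'key': 10}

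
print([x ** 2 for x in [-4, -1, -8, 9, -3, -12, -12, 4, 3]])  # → [16, 1, 64, 81, 9, 144, 144, 16, 9]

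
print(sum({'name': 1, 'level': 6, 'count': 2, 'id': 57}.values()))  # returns 66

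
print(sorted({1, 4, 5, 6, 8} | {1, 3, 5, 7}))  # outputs [1, 3, 4, 5, 6, 7, 8]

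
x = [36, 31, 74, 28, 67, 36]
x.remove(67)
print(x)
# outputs [36, 31, 74, 28, 36]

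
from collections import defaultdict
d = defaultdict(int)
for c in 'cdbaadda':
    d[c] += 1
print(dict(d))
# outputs {'c': 1, 'd': 3, 'b': 1, 'a': 3}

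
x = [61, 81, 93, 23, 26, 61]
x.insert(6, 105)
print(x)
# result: [61, 81, 93, 23, 26, 61, 105]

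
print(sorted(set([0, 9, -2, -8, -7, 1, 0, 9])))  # [-8, -7, -2, 0, 1, 9]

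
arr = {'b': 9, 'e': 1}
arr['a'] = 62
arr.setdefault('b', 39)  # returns 9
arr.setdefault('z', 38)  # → 38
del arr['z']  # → {'b': 9, 'e': 1, 'a': 62}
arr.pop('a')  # 62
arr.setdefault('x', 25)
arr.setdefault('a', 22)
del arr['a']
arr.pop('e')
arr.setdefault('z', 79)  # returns 79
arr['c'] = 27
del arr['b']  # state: {'x': 25, 'z': 79, 'c': 27}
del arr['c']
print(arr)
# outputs {'x': 25, 'z': 79}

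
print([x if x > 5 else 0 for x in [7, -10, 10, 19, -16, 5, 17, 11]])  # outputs [7, 0, 10, 19, 0, 0, 17, 11]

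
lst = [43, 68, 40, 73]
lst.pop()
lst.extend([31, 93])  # [43, 68, 40, 31, 93]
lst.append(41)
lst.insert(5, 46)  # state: [43, 68, 40, 31, 93, 46, 41]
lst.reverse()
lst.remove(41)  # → [46, 93, 31, 40, 68, 43]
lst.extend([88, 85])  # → [46, 93, 31, 40, 68, 43, 88, 85]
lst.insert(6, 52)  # [46, 93, 31, 40, 68, 43, 52, 88, 85]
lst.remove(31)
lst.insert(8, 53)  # [46, 93, 40, 68, 43, 52, 88, 85, 53]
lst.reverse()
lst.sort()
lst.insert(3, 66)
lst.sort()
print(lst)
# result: [40, 43, 46, 52, 53, 66, 68, 85, 88, 93]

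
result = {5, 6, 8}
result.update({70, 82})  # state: {5, 6, 8, 70, 82}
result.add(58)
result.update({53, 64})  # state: {5, 6, 8, 53, 58, 64, 70, 82}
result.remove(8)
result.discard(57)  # {5, 6, 53, 58, 64, 70, 82}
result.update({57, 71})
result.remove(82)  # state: {5, 6, 53, 57, 58, 64, 70, 71}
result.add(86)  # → {5, 6, 53, 57, 58, 64, 70, 71, 86}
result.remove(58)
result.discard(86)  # {5, 6, 53, 57, 64, 70, 71}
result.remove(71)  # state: {5, 6, 53, 57, 64, 70}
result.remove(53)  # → {5, 6, 57, 64, 70}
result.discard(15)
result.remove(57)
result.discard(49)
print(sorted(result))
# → [5, 6, 64, 70]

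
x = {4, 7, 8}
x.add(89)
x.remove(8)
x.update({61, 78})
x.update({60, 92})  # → {4, 7, 60, 61, 78, 89, 92}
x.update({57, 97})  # {4, 7, 57, 60, 61, 78, 89, 92, 97}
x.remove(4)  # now {7, 57, 60, 61, 78, 89, 92, 97}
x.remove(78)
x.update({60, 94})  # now {7, 57, 60, 61, 89, 92, 94, 97}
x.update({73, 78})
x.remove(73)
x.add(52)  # {7, 52, 57, 60, 61, 78, 89, 92, 94, 97}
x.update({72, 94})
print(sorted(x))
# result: [7, 52, 57, 60, 61, 72, 78, 89, 92, 94, 97]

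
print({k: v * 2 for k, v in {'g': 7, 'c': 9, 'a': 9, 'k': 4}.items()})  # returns {'g': 14, 'c': 18, 'a': 18, 'k': 8}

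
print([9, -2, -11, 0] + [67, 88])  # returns [9, -2, -11, 0, 67, 88]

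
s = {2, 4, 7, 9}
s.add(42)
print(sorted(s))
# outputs [2, 4, 7, 9, 42]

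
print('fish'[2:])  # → sh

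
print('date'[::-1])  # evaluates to etad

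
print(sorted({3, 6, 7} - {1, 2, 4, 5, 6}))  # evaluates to [3, 7]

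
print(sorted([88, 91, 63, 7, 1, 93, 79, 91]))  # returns [1, 7, 63, 79, 88, 91, 91, 93]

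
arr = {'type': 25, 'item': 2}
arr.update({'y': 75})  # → {'type': 25, 'item': 2, 'y': 75}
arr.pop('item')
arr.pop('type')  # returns 25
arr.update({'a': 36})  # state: {'y': 75, 'a': 36}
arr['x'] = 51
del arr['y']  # {'a': 36, 'x': 51}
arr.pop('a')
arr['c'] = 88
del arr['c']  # {'x': 51}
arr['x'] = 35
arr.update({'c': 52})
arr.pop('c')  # 52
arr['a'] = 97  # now {'x': 35, 'a': 97}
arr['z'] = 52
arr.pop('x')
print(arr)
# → {'a': 97, 'z': 52}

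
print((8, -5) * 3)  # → (8, -5, 8, -5, 8, -5)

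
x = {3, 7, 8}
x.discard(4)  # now {3, 7, 8}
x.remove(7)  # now {3, 8}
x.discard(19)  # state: {3, 8}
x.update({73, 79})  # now {3, 8, 73, 79}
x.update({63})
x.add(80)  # {3, 8, 63, 73, 79, 80}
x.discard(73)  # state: {3, 8, 63, 79, 80}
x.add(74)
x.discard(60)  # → {3, 8, 63, 74, 79, 80}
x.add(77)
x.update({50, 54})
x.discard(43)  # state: {3, 8, 50, 54, 63, 74, 77, 79, 80}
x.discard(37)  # {3, 8, 50, 54, 63, 74, 77, 79, 80}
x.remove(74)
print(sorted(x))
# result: [3, 8, 50, 54, 63, 77, 79, 80]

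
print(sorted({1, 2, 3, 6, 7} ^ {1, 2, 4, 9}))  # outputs [3, 4, 6, 7, 9]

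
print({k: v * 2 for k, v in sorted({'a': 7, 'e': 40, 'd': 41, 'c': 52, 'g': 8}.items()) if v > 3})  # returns {'a': 14, 'c': 104, 'd': 82, 'e': 80, 'g': 16}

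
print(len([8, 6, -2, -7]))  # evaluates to 4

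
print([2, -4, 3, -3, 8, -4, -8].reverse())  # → None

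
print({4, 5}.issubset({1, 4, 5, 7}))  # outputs True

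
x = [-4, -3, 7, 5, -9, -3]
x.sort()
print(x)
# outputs [-9, -4, -3, -3, 5, 7]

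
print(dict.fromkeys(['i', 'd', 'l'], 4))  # {'i': 4, 'd': 4, 'l': 4}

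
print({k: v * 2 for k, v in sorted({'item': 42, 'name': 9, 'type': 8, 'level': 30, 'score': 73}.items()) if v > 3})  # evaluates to {'item': 84, 'level': 60, 'name': 18, 'score': 146, 'type': 16}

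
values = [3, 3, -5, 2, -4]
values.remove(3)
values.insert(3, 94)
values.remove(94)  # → [3, -5, 2, -4]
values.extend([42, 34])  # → [3, -5, 2, -4, 42, 34]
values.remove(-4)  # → [3, -5, 2, 42, 34]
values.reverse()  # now [34, 42, 2, -5, 3]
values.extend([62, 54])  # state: [34, 42, 2, -5, 3, 62, 54]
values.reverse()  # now [54, 62, 3, -5, 2, 42, 34]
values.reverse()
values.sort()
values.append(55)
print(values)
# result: [-5, 2, 3, 34, 42, 54, 62, 55]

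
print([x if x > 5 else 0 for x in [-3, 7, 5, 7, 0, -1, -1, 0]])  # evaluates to [0, 7, 0, 7, 0, 0, 0, 0]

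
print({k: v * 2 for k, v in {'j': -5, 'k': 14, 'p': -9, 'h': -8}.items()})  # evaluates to {'j': -10, 'k': 28, 'p': -18, 'h': -16}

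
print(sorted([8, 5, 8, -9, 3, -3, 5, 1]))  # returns [-9, -3, 1, 3, 5, 5, 8, 8]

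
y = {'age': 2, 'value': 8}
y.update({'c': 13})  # {'age': 2, 'value': 8, 'c': 13}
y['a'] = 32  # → {'age': 2, 'value': 8, 'c': 13, 'a': 32}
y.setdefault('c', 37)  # 13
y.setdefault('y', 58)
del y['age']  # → {'value': 8, 'c': 13, 'a': 32, 'y': 58}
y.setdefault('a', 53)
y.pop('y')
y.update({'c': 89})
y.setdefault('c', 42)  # 89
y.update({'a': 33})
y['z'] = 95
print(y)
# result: {'value': 8, 'c': 89, 'a': 33, 'z': 95}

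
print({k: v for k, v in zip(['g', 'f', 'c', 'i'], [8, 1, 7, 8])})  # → {'g': 8, 'f': 1, 'c': 7, 'i': 8}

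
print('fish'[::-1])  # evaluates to hsif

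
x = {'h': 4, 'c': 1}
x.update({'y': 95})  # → {'h': 4, 'c': 1, 'y': 95}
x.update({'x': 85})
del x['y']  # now {'h': 4, 'c': 1, 'x': 85}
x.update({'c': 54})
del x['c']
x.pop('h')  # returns 4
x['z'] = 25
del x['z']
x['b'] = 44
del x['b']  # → {'x': 85}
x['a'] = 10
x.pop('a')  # 10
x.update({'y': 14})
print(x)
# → {'x': 85, 'y': 14}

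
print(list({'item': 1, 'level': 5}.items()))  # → [('item', 1), ('level', 5)]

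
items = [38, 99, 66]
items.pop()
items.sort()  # [38, 99]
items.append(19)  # [38, 99, 19]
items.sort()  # [19, 38, 99]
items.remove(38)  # [19, 99]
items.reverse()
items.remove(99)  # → [19]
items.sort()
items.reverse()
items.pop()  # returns 19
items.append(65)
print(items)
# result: [65]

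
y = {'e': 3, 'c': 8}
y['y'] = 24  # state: {'e': 3, 'c': 8, 'y': 24}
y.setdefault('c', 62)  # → 8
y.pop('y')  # 24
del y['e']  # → {'c': 8}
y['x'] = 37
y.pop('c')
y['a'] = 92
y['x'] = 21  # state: {'x': 21, 'a': 92}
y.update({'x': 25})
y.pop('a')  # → 92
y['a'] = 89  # {'x': 25, 'a': 89}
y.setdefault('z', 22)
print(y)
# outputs {'x': 25, 'a': 89, 'z': 22}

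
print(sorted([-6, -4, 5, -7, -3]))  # [-7, -6, -4, -3, 5]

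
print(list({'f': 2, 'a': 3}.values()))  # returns [2, 3]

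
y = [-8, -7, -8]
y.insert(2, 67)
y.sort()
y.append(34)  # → [-8, -8, -7, 67, 34]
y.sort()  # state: [-8, -8, -7, 34, 67]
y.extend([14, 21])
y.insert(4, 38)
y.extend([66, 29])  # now [-8, -8, -7, 34, 38, 67, 14, 21, 66, 29]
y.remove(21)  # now [-8, -8, -7, 34, 38, 67, 14, 66, 29]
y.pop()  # 29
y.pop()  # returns 66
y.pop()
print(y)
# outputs [-8, -8, -7, 34, 38, 67]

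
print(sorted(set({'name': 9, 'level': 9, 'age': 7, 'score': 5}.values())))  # [5, 7, 9]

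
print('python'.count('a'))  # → 0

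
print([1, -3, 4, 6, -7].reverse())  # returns None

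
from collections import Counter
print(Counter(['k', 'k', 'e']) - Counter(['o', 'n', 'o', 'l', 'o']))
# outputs Counter({'k': 2, 'e': 1})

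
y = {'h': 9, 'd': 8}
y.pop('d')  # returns 8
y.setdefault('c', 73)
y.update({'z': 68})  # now {'h': 9, 'c': 73, 'z': 68}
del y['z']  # {'h': 9, 'c': 73}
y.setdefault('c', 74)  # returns 73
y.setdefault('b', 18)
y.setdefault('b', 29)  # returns 18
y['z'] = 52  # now {'h': 9, 'c': 73, 'b': 18, 'z': 52}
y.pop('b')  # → 18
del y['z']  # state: {'h': 9, 'c': 73}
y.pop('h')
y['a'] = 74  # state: {'c': 73, 'a': 74}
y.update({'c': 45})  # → {'c': 45, 'a': 74}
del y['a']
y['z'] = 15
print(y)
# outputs {'c': 45, 'z': 15}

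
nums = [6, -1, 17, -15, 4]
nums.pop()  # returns 4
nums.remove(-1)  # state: [6, 17, -15]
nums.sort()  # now [-15, 6, 17]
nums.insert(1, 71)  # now [-15, 71, 6, 17]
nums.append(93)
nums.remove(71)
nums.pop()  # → 93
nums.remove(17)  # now [-15, 6]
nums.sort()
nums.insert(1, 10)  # [-15, 10, 6]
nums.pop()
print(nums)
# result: [-15, 10]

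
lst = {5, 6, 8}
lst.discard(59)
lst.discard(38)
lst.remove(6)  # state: {5, 8}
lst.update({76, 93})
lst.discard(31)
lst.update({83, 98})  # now {5, 8, 76, 83, 93, 98}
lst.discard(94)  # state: {5, 8, 76, 83, 93, 98}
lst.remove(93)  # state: {5, 8, 76, 83, 98}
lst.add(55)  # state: {5, 8, 55, 76, 83, 98}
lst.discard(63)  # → {5, 8, 55, 76, 83, 98}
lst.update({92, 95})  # {5, 8, 55, 76, 83, 92, 95, 98}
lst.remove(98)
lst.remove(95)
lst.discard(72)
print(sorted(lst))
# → [5, 8, 55, 76, 83, 92]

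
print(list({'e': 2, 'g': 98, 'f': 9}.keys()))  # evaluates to ['e', 'g', 'f']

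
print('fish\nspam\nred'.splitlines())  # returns ['fish', 'spam', 'red']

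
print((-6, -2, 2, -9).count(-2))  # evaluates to 1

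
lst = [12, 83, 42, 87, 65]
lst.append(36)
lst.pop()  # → 36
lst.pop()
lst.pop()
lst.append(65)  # [12, 83, 42, 65]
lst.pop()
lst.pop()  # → 42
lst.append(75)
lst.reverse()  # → [75, 83, 12]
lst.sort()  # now [12, 75, 83]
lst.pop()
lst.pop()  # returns 75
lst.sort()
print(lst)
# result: [12]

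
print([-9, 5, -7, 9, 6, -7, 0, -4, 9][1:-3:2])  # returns [5, 9, -7]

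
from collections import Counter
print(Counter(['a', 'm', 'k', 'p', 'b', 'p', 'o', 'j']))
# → Counter({'p': 2, 'a': 1, 'm': 1, 'k': 1, 'b': 1, 'o': 1, 'j': 1})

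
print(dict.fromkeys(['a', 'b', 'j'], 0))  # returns {'a': 0, 'b': 0, 'j': 0}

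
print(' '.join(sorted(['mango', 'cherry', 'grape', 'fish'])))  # cherry fish grape mango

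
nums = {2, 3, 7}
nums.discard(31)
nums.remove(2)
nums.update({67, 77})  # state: {3, 7, 67, 77}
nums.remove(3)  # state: {7, 67, 77}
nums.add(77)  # {7, 67, 77}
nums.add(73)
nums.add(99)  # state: {7, 67, 73, 77, 99}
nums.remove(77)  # {7, 67, 73, 99}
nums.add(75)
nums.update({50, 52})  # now {7, 50, 52, 67, 73, 75, 99}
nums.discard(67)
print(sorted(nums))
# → [7, 50, 52, 73, 75, 99]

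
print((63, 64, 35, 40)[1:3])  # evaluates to (64, 35)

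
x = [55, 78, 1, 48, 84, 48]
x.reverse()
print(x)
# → [48, 84, 48, 1, 78, 55]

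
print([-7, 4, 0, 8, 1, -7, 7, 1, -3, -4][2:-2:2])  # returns [0, 1, 7]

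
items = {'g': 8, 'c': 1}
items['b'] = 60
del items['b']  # {'g': 8, 'c': 1}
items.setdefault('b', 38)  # 38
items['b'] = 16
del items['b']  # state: {'g': 8, 'c': 1}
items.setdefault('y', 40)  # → 40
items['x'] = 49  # {'g': 8, 'c': 1, 'y': 40, 'x': 49}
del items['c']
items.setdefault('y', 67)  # 40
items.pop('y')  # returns 40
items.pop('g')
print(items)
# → {'x': 49}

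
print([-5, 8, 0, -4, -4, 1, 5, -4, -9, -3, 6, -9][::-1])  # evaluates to [-9, 6, -3, -9, -4, 5, 1, -4, -4, 0, 8, -5]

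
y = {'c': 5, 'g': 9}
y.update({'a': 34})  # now {'c': 5, 'g': 9, 'a': 34}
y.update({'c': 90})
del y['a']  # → {'c': 90, 'g': 9}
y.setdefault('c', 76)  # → 90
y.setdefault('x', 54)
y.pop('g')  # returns 9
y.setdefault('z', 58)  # 58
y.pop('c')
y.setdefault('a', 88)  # 88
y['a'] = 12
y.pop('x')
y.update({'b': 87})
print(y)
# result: {'z': 58, 'a': 12, 'b': 87}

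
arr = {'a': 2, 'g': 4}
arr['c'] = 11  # {'a': 2, 'g': 4, 'c': 11}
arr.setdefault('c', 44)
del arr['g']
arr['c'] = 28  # {'a': 2, 'c': 28}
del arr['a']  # {'c': 28}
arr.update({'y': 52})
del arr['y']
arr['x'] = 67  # {'c': 28, 'x': 67}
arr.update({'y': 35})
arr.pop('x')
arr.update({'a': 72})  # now {'c': 28, 'y': 35, 'a': 72}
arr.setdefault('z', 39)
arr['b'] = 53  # {'c': 28, 'y': 35, 'a': 72, 'z': 39, 'b': 53}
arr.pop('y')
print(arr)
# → {'c': 28, 'a': 72, 'z': 39, 'b': 53}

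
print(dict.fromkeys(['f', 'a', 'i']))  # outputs {'f': None, 'a': None, 'i': None}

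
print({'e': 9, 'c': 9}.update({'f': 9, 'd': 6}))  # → None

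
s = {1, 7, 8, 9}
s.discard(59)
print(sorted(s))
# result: [1, 7, 8, 9]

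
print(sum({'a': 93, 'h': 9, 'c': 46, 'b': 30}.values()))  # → 178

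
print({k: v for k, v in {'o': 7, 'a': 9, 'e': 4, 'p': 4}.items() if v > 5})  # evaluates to {'o': 7, 'a': 9}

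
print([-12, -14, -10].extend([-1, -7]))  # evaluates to None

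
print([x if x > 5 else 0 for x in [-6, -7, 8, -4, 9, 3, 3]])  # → [0, 0, 8, 0, 9, 0, 0]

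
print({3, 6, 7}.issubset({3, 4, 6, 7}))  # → True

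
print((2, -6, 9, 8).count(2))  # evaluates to 1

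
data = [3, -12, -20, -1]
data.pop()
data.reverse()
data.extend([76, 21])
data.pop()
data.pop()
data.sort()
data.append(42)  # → [-20, -12, 3, 42]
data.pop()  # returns 42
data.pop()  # 3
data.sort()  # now [-20, -12]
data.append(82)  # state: [-20, -12, 82]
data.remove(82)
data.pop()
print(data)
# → [-20]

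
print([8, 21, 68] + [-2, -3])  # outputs [8, 21, 68, -2, -3]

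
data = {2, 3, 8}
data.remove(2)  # {3, 8}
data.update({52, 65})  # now {3, 8, 52, 65}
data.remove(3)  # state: {8, 52, 65}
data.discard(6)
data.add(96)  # {8, 52, 65, 96}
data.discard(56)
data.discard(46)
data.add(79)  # {8, 52, 65, 79, 96}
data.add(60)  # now {8, 52, 60, 65, 79, 96}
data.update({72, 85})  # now {8, 52, 60, 65, 72, 79, 85, 96}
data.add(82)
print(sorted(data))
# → [8, 52, 60, 65, 72, 79, 82, 85, 96]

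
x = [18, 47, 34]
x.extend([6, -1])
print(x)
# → [18, 47, 34, 6, -1]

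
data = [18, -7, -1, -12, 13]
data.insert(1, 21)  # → [18, 21, -7, -1, -12, 13]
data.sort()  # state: [-12, -7, -1, 13, 18, 21]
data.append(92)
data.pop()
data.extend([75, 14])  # [-12, -7, -1, 13, 18, 21, 75, 14]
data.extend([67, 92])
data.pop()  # 92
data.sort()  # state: [-12, -7, -1, 13, 14, 18, 21, 67, 75]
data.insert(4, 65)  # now [-12, -7, -1, 13, 65, 14, 18, 21, 67, 75]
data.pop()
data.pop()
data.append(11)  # [-12, -7, -1, 13, 65, 14, 18, 21, 11]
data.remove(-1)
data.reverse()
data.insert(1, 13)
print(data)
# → [11, 13, 21, 18, 14, 65, 13, -7, -12]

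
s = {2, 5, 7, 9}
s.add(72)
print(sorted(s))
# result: [2, 5, 7, 9, 72]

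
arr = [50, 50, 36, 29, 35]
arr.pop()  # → 35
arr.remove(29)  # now [50, 50, 36]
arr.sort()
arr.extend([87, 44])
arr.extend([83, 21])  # [36, 50, 50, 87, 44, 83, 21]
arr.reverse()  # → [21, 83, 44, 87, 50, 50, 36]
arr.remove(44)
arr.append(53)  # [21, 83, 87, 50, 50, 36, 53]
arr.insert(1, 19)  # [21, 19, 83, 87, 50, 50, 36, 53]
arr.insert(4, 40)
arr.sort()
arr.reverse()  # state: [87, 83, 53, 50, 50, 40, 36, 21, 19]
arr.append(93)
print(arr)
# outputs [87, 83, 53, 50, 50, 40, 36, 21, 19, 93]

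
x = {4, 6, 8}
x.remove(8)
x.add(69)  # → {4, 6, 69}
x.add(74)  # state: {4, 6, 69, 74}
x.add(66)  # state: {4, 6, 66, 69, 74}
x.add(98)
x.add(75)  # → {4, 6, 66, 69, 74, 75, 98}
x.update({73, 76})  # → {4, 6, 66, 69, 73, 74, 75, 76, 98}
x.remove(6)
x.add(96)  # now {4, 66, 69, 73, 74, 75, 76, 96, 98}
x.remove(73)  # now {4, 66, 69, 74, 75, 76, 96, 98}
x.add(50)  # {4, 50, 66, 69, 74, 75, 76, 96, 98}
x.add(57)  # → {4, 50, 57, 66, 69, 74, 75, 76, 96, 98}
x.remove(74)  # {4, 50, 57, 66, 69, 75, 76, 96, 98}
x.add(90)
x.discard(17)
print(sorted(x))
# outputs [4, 50, 57, 66, 69, 75, 76, 90, 96, 98]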